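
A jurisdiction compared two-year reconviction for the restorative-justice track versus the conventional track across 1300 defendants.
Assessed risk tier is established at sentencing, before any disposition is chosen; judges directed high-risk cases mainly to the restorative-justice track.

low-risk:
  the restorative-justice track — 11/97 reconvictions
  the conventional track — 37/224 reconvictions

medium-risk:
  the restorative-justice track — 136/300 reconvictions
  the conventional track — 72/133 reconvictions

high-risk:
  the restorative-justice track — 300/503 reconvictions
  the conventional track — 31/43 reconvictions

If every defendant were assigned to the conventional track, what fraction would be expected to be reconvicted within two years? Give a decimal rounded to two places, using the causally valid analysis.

0.52

The imbalance in assessed risk tier arose from how defendants were allocated, not from anything the disposition did; and assessed risk tier independently affects the outcome. The pooled gap is confounded — condition on assessed risk tier.
Standardising the conventional track to the population assessed risk tier mix: 0.247·37/224 + 0.333·72/133 + 0.420·31/43 = 0.524.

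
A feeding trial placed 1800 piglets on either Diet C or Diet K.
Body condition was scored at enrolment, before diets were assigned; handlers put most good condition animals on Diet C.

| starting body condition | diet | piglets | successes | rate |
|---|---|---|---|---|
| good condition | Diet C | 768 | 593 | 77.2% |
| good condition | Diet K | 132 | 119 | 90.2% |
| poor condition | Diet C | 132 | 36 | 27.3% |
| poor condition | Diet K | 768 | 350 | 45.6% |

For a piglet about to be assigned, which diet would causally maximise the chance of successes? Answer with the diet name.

Diet K

The stratified and pooled comparisons disagree (Diet K wins within each starting body condition; Diet C wins overall), so the answer turns on the causal role of starting body condition.
Starting body condition is set before the diet has any effect — it is not caused by the diet — and it independently drives the outcome. That makes it a confounder, so the causal comparison is within starting body condition levels.
Within each level — good condition: 77.2% vs 90.2%; poor condition: 27.3% vs 45.6% — Diet K is higher every time.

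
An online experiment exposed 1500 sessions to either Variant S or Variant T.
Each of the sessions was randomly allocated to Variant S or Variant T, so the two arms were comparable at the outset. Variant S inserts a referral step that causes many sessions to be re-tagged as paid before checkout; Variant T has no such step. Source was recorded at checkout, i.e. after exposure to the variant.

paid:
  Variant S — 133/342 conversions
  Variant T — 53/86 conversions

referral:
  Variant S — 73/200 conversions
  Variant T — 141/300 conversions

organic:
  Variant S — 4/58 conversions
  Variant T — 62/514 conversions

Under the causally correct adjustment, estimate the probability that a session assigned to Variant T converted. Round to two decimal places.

The traffic source-specific comparison favours Variant T throughout, but the pooled figures favour Variant S. The question is whether to condition on traffic source.
Traffic source lies on the pathway variant → traffic source → outcome, so adjusting for it blocks the indirect effect. For the total causal effect of variant, use the unadjusted pooled rates.
So P(outcome | do(Variant T)) is just the pooled rate for Variant T: 256/900 = 0.284.

0.28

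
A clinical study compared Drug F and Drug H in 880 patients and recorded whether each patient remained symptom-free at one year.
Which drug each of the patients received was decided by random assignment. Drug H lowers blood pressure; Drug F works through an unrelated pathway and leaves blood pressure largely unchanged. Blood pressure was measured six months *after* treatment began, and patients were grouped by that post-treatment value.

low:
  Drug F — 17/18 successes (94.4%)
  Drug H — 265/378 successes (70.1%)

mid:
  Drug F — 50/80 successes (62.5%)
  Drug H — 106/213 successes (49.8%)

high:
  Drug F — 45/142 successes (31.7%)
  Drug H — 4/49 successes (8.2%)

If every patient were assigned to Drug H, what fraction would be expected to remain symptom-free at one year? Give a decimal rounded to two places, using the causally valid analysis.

0.59

Because the drug influences blood pressure, blood pressure is a post-treatment mediator, not a confounder. Stratifying on it would bias the estimate; the causal effect is the crude pooled difference.
So P(outcome | do(Drug H)) is just the pooled rate for Drug H: 375/640 = 0.586.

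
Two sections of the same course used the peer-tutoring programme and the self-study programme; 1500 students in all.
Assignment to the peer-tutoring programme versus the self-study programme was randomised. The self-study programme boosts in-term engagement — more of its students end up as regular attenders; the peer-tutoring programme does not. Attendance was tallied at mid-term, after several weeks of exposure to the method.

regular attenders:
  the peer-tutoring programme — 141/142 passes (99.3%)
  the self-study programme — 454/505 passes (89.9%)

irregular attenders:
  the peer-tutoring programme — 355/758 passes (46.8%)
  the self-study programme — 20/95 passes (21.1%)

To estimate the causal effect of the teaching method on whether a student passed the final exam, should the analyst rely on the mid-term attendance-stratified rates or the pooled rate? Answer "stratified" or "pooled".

Mid-term attendance is recorded after the teaching method and is itself shifted by it — it sits on the causal path from teaching method to outcome. Conditioning on a mediator would strip out part of the effect we want; the pooled comparison gives the total causal effect.
Pooled: the peer-tutoring programme 55.1% vs the self-study programme 79.0%; the self-study programme is higher overall.

pooled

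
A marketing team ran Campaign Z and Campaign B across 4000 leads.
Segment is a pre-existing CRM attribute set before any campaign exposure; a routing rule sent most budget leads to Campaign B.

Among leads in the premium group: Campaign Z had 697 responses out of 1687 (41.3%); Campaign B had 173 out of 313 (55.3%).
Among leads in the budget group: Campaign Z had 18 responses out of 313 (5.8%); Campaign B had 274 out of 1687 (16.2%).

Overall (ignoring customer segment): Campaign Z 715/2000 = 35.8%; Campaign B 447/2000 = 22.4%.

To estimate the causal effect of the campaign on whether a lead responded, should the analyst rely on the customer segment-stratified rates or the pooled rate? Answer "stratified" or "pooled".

Customer segment satisfies the back-door criterion: it is not a descendant of the campaign, and it blocks the spurious path from campaign to outcome. Adjusting for it (i.e., using the within-customer segment rates) gives the causal effect.
Within each level — premium: 41.3% vs 55.3%; budget: 5.8% vs 16.2% — Campaign B is higher every time.

stratified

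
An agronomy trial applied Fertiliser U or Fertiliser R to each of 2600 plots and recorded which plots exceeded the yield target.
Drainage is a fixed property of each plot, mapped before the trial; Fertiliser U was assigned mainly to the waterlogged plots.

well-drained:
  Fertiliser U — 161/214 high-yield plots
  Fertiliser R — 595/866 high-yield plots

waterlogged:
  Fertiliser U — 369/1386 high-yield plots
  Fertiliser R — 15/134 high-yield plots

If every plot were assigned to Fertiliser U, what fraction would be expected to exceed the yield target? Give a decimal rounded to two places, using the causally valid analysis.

Since field drainage is a pre-existing factor (not a product of the fertiliser) and it affects the outcome on its own, it is a confounder. The stratified rates, not the pooled rate, identify the causal effect.
Standardising Fertiliser U to the population field drainage mix: 0.415·161/214 + 0.585·369/1386 = 0.468.

0.47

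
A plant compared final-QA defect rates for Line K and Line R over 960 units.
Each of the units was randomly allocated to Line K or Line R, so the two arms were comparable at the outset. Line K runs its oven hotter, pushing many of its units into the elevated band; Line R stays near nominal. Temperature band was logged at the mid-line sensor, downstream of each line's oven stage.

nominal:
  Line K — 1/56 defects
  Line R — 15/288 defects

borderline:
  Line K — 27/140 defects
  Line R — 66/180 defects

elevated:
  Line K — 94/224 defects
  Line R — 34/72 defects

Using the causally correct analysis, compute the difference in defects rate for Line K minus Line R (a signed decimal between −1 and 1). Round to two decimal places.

+0.08

The in-process temperature band-specific comparison favours Line K throughout, but the pooled figures favour Line R. The question is whether to condition on in-process temperature band.
The distribution of in-process temperature band is itself part of what the line does — it is an intermediate outcome. Holding it fixed would remove that part of the effect; the total effect is the pooled difference.
The causal difference is the pooled difference: 0.290 − 0.213 = +0.078.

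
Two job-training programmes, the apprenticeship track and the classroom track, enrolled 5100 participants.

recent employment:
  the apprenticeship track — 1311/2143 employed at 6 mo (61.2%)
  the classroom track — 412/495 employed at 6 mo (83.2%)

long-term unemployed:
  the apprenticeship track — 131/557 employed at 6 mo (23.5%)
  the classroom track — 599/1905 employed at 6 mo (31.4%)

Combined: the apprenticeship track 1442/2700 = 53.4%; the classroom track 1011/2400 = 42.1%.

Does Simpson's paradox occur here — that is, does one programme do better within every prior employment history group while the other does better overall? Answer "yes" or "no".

Within each prior employment history level (recent employment 61.2% vs 83.2%; long-term unemployed 23.5% vs 31.4%), the classroom track has the higher rate every time. Pooled: 53.4% vs 42.1% — the apprenticeship track has the higher rate overall. The two comparisons disagree.

yes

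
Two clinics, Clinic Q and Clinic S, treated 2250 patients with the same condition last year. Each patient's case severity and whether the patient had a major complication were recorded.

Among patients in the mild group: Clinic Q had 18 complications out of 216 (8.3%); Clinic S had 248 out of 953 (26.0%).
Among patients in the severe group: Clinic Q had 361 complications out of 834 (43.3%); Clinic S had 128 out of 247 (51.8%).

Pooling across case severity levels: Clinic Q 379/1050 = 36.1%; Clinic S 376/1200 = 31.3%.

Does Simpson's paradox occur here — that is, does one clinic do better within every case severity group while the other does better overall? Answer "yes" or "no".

Within each case severity level (mild 8.3% vs 26.0%; severe 43.3% vs 51.8%), Clinic Q has the lower rate every time. Pooled: 36.1% vs 31.3% — Clinic S has the lower rate overall. The two comparisons disagree.

yes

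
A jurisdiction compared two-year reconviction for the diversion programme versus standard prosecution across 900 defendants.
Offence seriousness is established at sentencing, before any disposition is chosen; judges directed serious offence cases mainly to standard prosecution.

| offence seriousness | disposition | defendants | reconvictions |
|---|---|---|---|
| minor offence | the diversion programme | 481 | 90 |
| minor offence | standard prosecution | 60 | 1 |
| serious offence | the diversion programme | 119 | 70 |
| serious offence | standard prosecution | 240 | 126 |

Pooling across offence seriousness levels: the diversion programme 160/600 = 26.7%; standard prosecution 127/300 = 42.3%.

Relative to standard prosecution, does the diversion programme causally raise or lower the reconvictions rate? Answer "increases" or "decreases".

Here offence seriousness is a common cause — it drives both which disposition a case falls under and the outcome. The crude comparison mixes populations; the stratum-specific rates are the causally relevant ones.
Within each level — minor offence: 18.7% vs 1.7%; serious offence: 58.8% vs 52.5% — standard prosecution is lower every time.

increases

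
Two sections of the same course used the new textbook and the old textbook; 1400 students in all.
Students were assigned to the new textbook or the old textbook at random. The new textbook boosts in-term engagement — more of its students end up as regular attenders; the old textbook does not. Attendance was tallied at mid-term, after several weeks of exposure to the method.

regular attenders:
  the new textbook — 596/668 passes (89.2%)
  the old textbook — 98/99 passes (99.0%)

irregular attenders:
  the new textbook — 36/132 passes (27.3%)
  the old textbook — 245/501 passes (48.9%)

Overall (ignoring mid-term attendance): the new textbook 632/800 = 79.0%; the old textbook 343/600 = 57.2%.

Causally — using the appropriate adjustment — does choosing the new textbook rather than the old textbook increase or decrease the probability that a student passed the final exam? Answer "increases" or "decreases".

The mid-term attendance-specific comparison favours the old textbook throughout, but the pooled figures favour the new textbook. The question is whether to condition on mid-term attendance.
Mid-term attendance lies on the pathway teaching method → mid-term attendance → outcome, so adjusting for it blocks the indirect effect. For the total causal effect of teaching method, use the unadjusted pooled rates.
Pooled: the new textbook 79.0% vs the old textbook 57.2%; the new textbook is higher overall.

increases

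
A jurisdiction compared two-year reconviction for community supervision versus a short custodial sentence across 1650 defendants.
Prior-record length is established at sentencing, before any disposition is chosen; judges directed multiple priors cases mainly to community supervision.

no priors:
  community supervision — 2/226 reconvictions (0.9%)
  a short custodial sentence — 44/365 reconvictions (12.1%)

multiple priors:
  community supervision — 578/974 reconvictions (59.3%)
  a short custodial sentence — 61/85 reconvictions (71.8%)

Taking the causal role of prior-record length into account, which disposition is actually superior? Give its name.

Prior-record length differs across dispositions for reasons unrelated to any effect of the disposition itself, and it separately predicts the outcome — a classic confounder. We must compare within prior-record length levels.
Within each level — no priors: 0.9% vs 12.1%; multiple priors: 59.3% vs 71.8% — community supervision is lower every time.

community supervision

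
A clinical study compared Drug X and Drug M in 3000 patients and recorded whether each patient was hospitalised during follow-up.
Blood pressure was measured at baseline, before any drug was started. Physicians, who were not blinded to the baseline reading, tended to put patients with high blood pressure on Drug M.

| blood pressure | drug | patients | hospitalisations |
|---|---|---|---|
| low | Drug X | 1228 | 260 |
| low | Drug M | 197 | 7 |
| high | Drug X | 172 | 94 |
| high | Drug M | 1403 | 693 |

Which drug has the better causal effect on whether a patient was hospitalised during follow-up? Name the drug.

Blood pressure is set before the drug has any effect — it is not caused by the drug — and it independently drives the outcome. That makes it a confounder, so the causal comparison is within blood pressure levels.
Within each level — low: 21.2% vs 3.6%; high: 54.7% vs 49.4% — Drug M is lower every time.

Drug M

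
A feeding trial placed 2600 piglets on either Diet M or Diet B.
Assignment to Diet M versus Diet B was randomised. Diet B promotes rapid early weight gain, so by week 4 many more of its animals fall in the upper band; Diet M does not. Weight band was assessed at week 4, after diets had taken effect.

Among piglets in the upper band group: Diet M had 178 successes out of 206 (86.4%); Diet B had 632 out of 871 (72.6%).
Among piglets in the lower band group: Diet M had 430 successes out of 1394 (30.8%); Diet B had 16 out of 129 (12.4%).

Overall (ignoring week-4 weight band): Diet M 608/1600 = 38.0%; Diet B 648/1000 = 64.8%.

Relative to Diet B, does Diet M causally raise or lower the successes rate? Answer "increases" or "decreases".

decreases

Week-4 weight band lies on the pathway diet → week-4 weight band → outcome, so adjusting for it blocks the indirect effect. For the total causal effect of diet, use the unadjusted pooled rates.
Pooled: Diet M 38.0% vs Diet B 64.8%; Diet B is higher overall.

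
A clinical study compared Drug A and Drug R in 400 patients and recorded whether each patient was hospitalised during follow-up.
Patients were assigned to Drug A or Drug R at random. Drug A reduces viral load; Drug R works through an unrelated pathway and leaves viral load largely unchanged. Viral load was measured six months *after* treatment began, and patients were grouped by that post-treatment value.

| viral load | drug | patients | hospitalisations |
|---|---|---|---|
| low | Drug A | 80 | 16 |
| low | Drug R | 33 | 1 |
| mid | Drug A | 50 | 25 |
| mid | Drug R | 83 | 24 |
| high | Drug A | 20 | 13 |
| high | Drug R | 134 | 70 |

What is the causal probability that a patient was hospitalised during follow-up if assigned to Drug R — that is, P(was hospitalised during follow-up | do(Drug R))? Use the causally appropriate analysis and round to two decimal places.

0.38

Viral load is recorded after the drug and is itself shifted by it — it sits on the causal path from drug to outcome. Conditioning on a mediator would strip out part of the effect we want; the pooled comparison gives the total causal effect.
So P(outcome | do(Drug R)) is just the pooled rate for Drug R: 95/250 = 0.380.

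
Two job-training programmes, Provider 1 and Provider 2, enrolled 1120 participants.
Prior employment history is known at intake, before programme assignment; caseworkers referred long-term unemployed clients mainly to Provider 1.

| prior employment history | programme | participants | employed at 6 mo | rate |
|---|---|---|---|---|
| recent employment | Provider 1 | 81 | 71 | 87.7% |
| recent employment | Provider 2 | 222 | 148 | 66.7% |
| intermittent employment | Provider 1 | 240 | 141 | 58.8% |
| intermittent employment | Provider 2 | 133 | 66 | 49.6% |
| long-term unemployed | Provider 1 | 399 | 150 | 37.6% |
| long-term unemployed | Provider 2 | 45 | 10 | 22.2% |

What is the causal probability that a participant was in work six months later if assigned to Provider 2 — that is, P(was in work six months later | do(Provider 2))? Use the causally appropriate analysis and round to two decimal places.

0.43

The prior employment history-specific comparison favours Provider 1 throughout, but the pooled figures favour Provider 2. The question is whether to condition on prior employment history.
Prior employment history differs across programmes for reasons unrelated to any effect of the programme itself, and it separately predicts the outcome — a classic confounder. We must compare within prior employment history levels.
Standardising Provider 2 to the population prior employment history mix: 0.271·148/222 + 0.333·66/133 + 0.396·10/45 = 0.434.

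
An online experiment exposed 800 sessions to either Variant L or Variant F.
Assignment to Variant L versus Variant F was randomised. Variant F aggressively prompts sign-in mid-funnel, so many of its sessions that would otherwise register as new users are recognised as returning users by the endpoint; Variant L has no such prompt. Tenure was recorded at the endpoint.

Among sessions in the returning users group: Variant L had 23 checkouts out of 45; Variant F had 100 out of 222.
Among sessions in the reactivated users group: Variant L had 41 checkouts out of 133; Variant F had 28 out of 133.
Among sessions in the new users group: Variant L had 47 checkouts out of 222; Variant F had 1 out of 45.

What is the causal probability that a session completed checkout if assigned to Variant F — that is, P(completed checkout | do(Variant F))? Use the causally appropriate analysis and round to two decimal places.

0.32

User tenure lies on the pathway variant → user tenure → outcome, so adjusting for it blocks the indirect effect. For the total causal effect of variant, use the unadjusted pooled rates.
So P(outcome | do(Variant F)) is just the pooled rate for Variant F: 129/400 = 0.323.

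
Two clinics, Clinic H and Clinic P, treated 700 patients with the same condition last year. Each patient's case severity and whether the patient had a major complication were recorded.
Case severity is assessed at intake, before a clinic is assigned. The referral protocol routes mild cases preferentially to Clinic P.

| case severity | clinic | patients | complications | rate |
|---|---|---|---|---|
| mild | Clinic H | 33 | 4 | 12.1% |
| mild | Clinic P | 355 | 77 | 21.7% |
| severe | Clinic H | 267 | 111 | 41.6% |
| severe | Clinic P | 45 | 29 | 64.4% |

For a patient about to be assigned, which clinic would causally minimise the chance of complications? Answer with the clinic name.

Clinic H

The stratified and pooled comparisons disagree (Clinic H wins within each case severity; Clinic P wins overall), so the answer turns on the causal role of case severity.
Here case severity is a common cause — it drives both which clinic a case falls under and the outcome. The crude comparison mixes populations; the stratum-specific rates are the causally relevant ones.
Within each level — mild: 12.1% vs 21.7%; severe: 41.6% vs 64.4% — Clinic H is lower every time.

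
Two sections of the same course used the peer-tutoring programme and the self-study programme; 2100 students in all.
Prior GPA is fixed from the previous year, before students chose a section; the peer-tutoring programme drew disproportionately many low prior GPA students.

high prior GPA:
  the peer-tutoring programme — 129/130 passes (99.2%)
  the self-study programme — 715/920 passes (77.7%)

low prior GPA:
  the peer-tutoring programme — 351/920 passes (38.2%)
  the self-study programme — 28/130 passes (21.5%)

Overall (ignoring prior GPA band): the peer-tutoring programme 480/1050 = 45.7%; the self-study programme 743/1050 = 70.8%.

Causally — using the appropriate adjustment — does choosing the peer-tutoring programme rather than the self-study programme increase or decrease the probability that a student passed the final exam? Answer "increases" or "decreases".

The prior GPA band-specific comparison favours the peer-tutoring programme throughout, but the pooled figures favour the self-study programme. The question is whether to condition on prior GPA band.
Since prior GPA band is a pre-existing factor (not a product of the teaching method) and it affects the outcome on its own, it is a confounder. The stratified rates, not the pooled rate, identify the causal effect.
Within each level — high prior GPA: 99.2% vs 77.7%; low prior GPA: 38.2% vs 21.5% — the peer-tutoring programme is higher every time.

increases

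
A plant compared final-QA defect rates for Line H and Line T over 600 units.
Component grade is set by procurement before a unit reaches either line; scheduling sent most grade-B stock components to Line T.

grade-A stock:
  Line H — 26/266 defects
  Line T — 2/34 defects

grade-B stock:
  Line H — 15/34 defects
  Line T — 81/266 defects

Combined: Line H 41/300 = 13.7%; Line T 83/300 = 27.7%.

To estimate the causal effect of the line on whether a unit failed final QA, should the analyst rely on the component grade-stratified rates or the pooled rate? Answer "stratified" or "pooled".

Within every component grade level Line T has the lower rate, yet pooled Line H does — Simpson's reversal.
Nothing the line does changes component grade; the imbalance is an allocation artefact. With component grade also predicting the outcome, the pooled figure is confounded, and the within-stratum comparison is the causal one.
Within each level — grade-A stock: 9.8% vs 5.9%; grade-B stock: 44.1% vs 30.5% — Line T is lower every time.

stratified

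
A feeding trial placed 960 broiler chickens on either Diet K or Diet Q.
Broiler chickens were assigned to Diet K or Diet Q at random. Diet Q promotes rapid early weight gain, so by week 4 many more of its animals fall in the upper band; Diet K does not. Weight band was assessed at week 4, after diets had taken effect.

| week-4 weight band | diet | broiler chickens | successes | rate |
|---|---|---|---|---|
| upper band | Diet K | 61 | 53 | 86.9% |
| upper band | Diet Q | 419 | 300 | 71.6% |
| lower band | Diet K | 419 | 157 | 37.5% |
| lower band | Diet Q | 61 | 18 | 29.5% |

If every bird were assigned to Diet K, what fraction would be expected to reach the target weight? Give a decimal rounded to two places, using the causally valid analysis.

0.44

Week-4 weight band here is a post-treatment variable shaped by the diet; conditioning on it would introduce bias rather than remove it. The overall comparison is the causal one.
So P(outcome | do(Diet K)) is just the pooled rate for Diet K: 210/480 = 0.438.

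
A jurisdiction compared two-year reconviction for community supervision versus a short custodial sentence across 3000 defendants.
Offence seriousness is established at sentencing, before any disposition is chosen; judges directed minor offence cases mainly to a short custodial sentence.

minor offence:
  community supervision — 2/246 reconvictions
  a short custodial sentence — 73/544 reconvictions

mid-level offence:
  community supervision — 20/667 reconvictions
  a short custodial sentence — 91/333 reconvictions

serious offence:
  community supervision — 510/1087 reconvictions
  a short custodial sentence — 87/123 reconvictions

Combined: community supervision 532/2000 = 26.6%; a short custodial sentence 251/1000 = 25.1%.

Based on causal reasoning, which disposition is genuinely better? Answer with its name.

community supervision

The stratified and pooled comparisons disagree (community supervision wins within each offence seriousness; a short custodial sentence wins overall), so the answer turns on the causal role of offence seriousness.
The imbalance in offence seriousness arose from how defendants were allocated, not from anything the disposition did; and offence seriousness independently affects the outcome. The pooled gap is confounded — condition on offence seriousness.
Within each level — minor offence: 0.8% vs 13.4%; mid-level offence: 3.0% vs 27.3%; serious offence: 46.9% vs 70.7% — community supervision is lower every time.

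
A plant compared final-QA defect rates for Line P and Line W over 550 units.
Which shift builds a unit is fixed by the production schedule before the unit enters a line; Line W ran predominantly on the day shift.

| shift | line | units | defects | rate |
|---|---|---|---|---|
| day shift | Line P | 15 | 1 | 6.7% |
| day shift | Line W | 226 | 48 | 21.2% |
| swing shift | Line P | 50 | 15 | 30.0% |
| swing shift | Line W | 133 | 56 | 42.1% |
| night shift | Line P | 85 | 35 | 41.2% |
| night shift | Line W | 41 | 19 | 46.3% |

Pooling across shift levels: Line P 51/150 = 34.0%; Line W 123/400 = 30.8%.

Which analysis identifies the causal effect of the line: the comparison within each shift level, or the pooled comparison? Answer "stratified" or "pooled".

Since shift is a pre-existing factor (not a product of the line) and it affects the outcome on its own, it is a confounder. The stratified rates, not the pooled rate, identify the causal effect.
Within each level — day shift: 6.7% vs 21.2%; swing shift: 30.0% vs 42.1%; night shift: 41.2% vs 46.3% — Line P is lower every time.

stratified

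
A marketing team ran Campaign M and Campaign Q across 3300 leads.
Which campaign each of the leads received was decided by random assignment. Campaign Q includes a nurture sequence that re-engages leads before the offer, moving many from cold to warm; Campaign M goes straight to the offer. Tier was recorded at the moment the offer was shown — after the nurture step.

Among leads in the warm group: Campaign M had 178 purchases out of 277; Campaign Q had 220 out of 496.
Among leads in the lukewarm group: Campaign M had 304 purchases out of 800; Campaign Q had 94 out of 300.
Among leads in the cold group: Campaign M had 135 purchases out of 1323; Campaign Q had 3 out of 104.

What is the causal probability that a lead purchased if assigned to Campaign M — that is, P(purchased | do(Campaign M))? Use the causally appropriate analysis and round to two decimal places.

The stratified and pooled comparisons disagree (Campaign M wins within each engagement tier; Campaign Q wins overall), so the answer turns on the causal role of engagement tier.
The distribution of engagement tier is itself part of what the campaign does — it is an intermediate outcome. Holding it fixed would remove that part of the effect; the total effect is the pooled difference.
So P(outcome | do(Campaign M)) is just the pooled rate for Campaign M: 617/2400 = 0.257.

0.26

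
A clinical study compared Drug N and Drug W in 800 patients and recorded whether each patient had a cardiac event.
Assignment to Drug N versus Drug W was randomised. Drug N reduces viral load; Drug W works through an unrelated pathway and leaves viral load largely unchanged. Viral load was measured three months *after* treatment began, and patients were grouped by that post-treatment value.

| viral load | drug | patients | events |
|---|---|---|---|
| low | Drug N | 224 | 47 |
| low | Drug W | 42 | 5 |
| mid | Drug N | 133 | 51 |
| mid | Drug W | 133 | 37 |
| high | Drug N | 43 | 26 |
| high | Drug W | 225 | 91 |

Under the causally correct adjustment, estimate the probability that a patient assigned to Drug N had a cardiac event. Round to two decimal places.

0.31

The distribution of viral load is itself part of what the drug does — it is an intermediate outcome. Holding it fixed would remove that part of the effect; the total effect is the pooled difference.
So P(outcome | do(Drug N)) is just the pooled rate for Drug N: 124/400 = 0.310.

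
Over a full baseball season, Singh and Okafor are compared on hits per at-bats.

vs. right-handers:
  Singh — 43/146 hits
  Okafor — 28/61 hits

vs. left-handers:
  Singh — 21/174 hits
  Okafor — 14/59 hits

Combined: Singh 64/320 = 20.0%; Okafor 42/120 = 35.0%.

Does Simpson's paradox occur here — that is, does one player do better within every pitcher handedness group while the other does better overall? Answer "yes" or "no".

no

Within each pitcher handedness level (vs. right-handers 29.5% vs 45.9%; vs. left-handers 12.1% vs 23.7%), Okafor has the higher rate every time. Pooled: 20.0% vs 35.0% — Okafor has the higher rate overall. They agree.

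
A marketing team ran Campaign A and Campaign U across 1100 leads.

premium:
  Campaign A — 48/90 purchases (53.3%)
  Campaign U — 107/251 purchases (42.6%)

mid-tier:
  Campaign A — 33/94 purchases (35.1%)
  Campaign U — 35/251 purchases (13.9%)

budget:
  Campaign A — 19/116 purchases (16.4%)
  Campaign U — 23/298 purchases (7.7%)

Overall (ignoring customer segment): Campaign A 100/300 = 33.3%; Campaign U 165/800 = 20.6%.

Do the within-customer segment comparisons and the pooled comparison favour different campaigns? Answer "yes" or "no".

Within each customer segment level (premium 53.3% vs 42.6%; mid-tier 35.1% vs 13.9%; budget 16.4% vs 7.7%), Campaign A has the higher rate every time. Pooled: 33.3% vs 20.6% — Campaign A has the higher rate overall. They agree.

no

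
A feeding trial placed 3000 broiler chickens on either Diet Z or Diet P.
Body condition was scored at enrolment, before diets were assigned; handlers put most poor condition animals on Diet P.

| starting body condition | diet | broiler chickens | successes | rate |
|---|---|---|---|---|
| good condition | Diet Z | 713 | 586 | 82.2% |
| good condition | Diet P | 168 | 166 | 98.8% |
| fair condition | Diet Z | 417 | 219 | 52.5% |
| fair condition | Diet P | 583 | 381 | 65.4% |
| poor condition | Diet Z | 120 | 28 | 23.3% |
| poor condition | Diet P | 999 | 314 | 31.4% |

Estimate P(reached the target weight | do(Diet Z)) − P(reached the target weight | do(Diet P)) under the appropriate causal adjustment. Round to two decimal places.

-0.12

Starting body condition is set before the diet has any effect — it is not caused by the diet — and it independently drives the outcome. That makes it a confounder, so the causal comparison is within starting body condition levels.
Adjusting over the population distribution of starting body condition: 0.294·(0.822−0.988) + 0.333·(0.525−0.654) + 0.373·(0.233−0.314) = -0.122.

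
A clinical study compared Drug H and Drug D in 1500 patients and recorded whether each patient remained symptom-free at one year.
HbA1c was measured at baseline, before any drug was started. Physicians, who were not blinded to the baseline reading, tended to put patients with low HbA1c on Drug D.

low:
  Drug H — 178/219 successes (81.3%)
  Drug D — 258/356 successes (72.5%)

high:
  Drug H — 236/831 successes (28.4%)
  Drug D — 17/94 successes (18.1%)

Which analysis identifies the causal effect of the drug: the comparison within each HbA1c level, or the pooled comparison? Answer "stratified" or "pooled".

Here HbA1c is a common cause — it drives both which drug a case falls under and the outcome. The crude comparison mixes populations; the stratum-specific rates are the causally relevant ones.
Within each level — low: 81.3% vs 72.5%; high: 28.4% vs 18.1% — Drug H is higher every time.

stratified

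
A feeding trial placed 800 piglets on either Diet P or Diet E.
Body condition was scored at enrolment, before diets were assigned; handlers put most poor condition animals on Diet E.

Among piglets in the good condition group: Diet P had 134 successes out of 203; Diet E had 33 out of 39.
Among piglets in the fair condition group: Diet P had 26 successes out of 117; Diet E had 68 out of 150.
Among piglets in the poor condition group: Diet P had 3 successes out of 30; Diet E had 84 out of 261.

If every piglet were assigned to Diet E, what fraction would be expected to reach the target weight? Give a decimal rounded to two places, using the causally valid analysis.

The starting body condition-specific comparison favours Diet E throughout, but the pooled figures favour Diet P. The question is whether to condition on starting body condition.
The imbalance in starting body condition arose from how piglets were allocated, not from anything the diet did; and starting body condition independently affects the outcome. The pooled gap is confounded — condition on starting body condition.
Standardising Diet E to the population starting body condition mix: 0.302·33/39 + 0.334·68/150 + 0.364·84/261 = 0.524.

0.52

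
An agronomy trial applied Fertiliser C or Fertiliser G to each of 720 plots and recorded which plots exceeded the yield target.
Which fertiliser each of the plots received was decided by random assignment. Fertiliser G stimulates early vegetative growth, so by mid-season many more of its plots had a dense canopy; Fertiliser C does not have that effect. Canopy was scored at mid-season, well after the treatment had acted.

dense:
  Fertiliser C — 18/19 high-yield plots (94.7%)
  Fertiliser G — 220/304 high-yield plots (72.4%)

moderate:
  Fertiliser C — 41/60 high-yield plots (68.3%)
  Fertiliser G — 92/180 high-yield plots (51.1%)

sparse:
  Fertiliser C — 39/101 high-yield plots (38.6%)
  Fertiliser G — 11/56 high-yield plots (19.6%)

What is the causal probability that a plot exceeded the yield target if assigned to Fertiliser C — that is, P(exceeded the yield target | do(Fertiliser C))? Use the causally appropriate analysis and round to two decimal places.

0.54

Mid-season canopy is recorded after the fertiliser and is itself shifted by it — it sits on the causal path from fertiliser to outcome. Conditioning on a mediator would strip out part of the effect we want; the pooled comparison gives the total causal effect.
So P(outcome | do(Fertiliser C)) is just the pooled rate for Fertiliser C: 98/180 = 0.544.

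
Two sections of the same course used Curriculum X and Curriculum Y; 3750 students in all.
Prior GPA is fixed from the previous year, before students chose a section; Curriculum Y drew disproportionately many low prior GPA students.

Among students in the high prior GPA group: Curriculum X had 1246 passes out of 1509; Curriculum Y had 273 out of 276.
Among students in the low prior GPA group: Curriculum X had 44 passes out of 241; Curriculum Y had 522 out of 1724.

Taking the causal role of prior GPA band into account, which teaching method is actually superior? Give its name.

Curriculum Y

Prior GPA band is set before the teaching method has any effect — it is not caused by the teaching method — and it independently drives the outcome. That makes it a confounder, so the causal comparison is within prior GPA band levels.
Within each level — high prior GPA: 82.6% vs 98.9%; low prior GPA: 18.3% vs 30.3% — Curriculum Y is higher every time.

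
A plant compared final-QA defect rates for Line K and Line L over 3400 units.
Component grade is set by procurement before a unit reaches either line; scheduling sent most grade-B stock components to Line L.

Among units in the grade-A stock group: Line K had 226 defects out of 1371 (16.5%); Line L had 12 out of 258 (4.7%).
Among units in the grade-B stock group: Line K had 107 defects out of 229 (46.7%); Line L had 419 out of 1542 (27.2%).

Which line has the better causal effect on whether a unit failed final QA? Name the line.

Line L

Component grade satisfies the back-door criterion: it is not a descendant of the line, and it blocks the spurious path from line to outcome. Adjusting for it (i.e., using the within-component grade rates) gives the causal effect.
Within each level — grade-A stock: 16.5% vs 4.7%; grade-B stock: 46.7% vs 27.2% — Line L is lower every time.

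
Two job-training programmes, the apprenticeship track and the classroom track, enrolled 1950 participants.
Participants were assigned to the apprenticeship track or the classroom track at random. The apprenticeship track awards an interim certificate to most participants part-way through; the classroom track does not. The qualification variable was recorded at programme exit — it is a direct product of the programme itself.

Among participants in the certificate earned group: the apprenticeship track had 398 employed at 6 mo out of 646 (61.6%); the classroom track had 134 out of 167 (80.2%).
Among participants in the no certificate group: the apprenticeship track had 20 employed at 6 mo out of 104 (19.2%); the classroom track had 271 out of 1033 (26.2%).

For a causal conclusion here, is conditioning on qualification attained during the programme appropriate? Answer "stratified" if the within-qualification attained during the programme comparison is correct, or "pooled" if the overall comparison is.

pooled

Within every qualification attained during the programme level the classroom track has the higher rate, yet pooled the apprenticeship track does — Simpson's reversal.
Qualification attained during the programme is downstream of the programme. One should not condition on a consequence of treatment, so the overall rates are the right comparison.
Pooled: the apprenticeship track 55.7% vs the classroom track 33.8%; the apprenticeship track is higher overall.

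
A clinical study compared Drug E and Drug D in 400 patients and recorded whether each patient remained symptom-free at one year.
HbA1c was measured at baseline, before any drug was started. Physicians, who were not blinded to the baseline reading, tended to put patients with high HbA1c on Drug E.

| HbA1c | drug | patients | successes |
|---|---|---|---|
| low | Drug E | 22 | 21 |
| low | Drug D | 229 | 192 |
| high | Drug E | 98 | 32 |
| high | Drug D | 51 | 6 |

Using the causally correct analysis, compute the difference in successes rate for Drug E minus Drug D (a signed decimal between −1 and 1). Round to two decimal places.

+0.15

The imbalance in HbA1c arose from how patients were allocated, not from anything the drug did; and HbA1c independently affects the outcome. The pooled gap is confounded — condition on HbA1c.
Adjusting over the population distribution of HbA1c: 0.627·(0.955−0.838) + 0.372·(0.327−0.118) = +0.151.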